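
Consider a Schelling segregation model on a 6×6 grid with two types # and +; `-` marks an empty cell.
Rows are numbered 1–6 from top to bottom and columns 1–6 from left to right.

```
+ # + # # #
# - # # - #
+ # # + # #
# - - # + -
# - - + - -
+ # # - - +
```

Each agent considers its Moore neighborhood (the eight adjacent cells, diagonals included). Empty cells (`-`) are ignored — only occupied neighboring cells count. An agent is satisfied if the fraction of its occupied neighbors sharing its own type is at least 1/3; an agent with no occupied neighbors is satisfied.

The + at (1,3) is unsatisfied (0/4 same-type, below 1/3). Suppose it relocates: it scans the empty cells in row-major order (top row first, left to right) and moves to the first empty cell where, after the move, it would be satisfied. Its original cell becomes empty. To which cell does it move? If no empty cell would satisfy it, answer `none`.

Vacating (1,3). Empty cells in order:
  (2,2): 2/7 same-type → still unsatisfied.
  (2,5): 1/8 same-type → still unsatisfied.
  (4,2): 1/5 same-type → still unsatisfied.
  (4,3): 2/5 same-type → satisfied — stop here.

(4,3)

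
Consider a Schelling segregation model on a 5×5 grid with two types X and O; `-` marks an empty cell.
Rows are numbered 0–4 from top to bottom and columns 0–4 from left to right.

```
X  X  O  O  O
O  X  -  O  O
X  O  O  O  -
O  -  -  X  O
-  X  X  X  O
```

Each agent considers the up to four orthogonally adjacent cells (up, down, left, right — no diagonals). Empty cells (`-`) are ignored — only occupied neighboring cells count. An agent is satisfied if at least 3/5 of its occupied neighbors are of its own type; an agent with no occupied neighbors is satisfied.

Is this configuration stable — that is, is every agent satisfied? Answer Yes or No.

No

Row 0: (0,0)X 1/2 ✗ · (0,1)X 2/3 ✓ · (0,2)O 1/2 ✗ · (0,3)O 3/3 ✓ · (0,4)O 2/2 ✓
Row 1: (1,0)O 0/3 ✗ · (1,1)X 1/3 ✗ · (1,3)O 3/3 ✓ · (1,4)O 2/2 ✓
Row 2: (2,0)X 0/3 ✗ · (2,1)O 1/3 ✗ · (2,2)O 2/2 ✓ · (2,3)O 2/3 ✓
Row 3: (3,0)O 0/1 ✗ · (3,3)X 1/3 ✗ · (3,4)O 1/2 ✗
Row 4: (4,1)X 1/1 ✓ · (4,2)X 2/2 ✓ · (4,3)X 2/3 ✓ · (4,4)O 1/2 ✗
For instance (0,0) has only 1/2 same-type neighbors, below 3/5.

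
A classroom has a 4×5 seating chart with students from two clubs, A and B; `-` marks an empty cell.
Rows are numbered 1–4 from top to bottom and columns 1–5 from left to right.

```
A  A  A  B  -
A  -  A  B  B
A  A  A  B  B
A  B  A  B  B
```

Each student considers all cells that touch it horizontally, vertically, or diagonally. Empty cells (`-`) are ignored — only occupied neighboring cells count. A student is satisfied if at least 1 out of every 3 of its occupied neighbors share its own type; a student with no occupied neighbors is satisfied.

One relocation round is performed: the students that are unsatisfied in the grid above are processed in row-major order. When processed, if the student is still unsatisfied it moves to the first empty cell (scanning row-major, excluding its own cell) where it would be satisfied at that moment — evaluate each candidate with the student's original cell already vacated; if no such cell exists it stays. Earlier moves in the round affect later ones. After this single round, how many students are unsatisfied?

Initially unsatisfied (in order): (4,2).
  (4,2) → (1,5).
Resulting grid:
A A A B B
A - A B B
A A A B B
A - A B B
All satisfied now.

0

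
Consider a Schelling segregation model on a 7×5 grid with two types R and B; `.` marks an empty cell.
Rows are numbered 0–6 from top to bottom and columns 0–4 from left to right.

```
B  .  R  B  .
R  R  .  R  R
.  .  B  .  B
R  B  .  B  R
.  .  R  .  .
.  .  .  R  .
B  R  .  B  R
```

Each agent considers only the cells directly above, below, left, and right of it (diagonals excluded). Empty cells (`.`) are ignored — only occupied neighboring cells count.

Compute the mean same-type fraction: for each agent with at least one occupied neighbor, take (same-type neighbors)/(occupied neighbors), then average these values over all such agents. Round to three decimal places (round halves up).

Row 0: (0,0)B 0/1 · (0,2)R 0/1 · (0,3)B 0/2
Row 1: (1,0)R 1/2 · (1,1)R 1/1 · (1,3)R 1/2 · (1,4)R 1/2
Row 2: (2,2)B — no occupied neighbors · (2,4)B 0/2
Row 3: (3,0)R 0/1 · (3,1)B 0/1 · (3,3)B 0/1 · (3,4)R 0/2
Row 4: (4,2)R — no occupied neighbors
Row 5: (5,3)R 0/1
Row 6: (6,0)B 0/1 · (6,1)R 0/1 · (6,3)B 0/2 · (6,4)R 0/1
Sum over 17 agents: 0/1 + 0/1 + 0/2 + 1/2 + 1/1 + 1/2 + 1/2 + 0/2 + 0/1 + 0/1 + 0/1 + 0/2 + 0/1 + 0/1 + 0/1 + 0/2 + 0/1 = 5/2; mean = 5/2 ÷ 17 = 5/34 = 0.147058… → 0.147.

0.147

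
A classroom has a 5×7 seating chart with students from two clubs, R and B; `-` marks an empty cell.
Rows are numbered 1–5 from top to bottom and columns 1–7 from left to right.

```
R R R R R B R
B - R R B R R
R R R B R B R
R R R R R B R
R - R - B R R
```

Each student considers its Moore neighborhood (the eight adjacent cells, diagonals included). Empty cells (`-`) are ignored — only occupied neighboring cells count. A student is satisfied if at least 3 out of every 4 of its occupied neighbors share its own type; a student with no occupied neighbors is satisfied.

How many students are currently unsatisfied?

19

Row 1: (1,1)R 1/2 not · (1,2)R 3/4 satisfied · (1,3)R 4/4 satisfied · (1,4)R 4/5 satisfied · (1,5)R 3/5 not · (1,6)B 1/5 not · (1,7)R 2/3 not
Row 2: (2,1)B 0/4 not · (2,3)R 6/7 satisfied · (2,4)R 6/8 satisfied · (2,5)B 3/8 not · (2,6)R 5/8 not · (2,7)R 3/5 not
Row 3: (3,1)R 3/4 satisfied · (3,2)R 6/7 satisfied · (3,3)R 6/7 satisfied · (3,4)B 1/8 not · (3,5)R 4/8 not · (3,6)B 2/8 not · (3,7)R 3/5 not
Row 4: (4,1)R 4/4 satisfied · (4,2)R 7/7 satisfied · (4,3)R 5/6 satisfied · (4,4)R 5/7 not · (4,5)R 3/7 not · (4,6)B 2/8 not · (4,7)R 3/5 not
Row 5: (5,1)R 2/2 satisfied · (5,3)R 3/3 satisfied · (5,5)B 1/4 not · (5,6)R 3/5 not · (5,7)R 2/3 not
Unsatisfied: (1,1), (1,5), (1,6), (1,7), (2,1), (2,5), (2,6), (2,7), (3,4), (3,5), (3,6), (3,7), (4,4), (4,5), (4,6), (4,7), (5,5), (5,6), (5,7) — 19 in total.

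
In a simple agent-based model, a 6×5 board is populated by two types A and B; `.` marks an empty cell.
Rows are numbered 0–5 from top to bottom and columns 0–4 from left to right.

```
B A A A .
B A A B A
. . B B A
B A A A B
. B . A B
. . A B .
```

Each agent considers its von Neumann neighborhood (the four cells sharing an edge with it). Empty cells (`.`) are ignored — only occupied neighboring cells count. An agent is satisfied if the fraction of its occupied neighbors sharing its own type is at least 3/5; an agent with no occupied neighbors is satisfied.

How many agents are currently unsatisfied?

(0,0)B 1/2 not
(0,1)A 2/3 satisfied
(0,2)A 3/3 satisfied
(0,3)A 1/2 not
(1,0)B 1/2 not
(1,1)A 2/3 satisfied
(1,2)A 2/4 not
(1,3)B 1/4 not
(1,4)A 1/2 not
(2,2)B 1/3 not
(2,3)B 2/4 not
(2,4)A 1/3 not
(3,0)B 0/1 not
(3,1)A 1/3 not
(3,2)A 2/3 satisfied
(3,3)A 2/4 not
(3,4)B 1/3 not
(4,1)B 0/1 not
(4,3)A 1/3 not
(4,4)B 1/2 not
(5,2)A 0/1 not
(5,3)B 0/2 not
Unsatisfied: (0,0), (0,3), (1,0), (1,2), (1,3), (1,4), (2,2), (2,3), (2,4), (3,0), (3,1), (3,3), (3,4), (4,1), (4,3), (4,4), (5,2), (5,3) — 18 in total.

18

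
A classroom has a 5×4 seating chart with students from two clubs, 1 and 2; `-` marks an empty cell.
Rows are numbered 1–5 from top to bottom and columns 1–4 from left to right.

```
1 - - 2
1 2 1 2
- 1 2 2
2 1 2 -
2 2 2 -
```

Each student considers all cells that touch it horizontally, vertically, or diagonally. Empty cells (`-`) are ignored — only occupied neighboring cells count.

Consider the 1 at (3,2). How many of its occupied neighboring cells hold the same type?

3

Occupied neighbors of (3,2): (2,1)=1, (2,2)=2, (2,3)=1, (3,3)=2, (4,1)=2, (4,2)=1, (4,3)=2.
Same type (1): 3 of 7.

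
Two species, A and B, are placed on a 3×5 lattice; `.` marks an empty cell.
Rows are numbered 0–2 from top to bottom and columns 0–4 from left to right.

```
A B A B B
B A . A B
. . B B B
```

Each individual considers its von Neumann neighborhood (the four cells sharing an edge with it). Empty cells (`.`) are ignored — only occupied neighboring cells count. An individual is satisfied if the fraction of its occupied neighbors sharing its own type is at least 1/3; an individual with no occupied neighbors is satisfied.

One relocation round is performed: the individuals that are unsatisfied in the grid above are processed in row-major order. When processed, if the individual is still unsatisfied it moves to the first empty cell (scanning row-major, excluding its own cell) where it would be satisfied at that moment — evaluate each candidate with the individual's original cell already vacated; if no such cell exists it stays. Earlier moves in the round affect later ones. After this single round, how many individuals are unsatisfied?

0

Initially unsatisfied (in order): (0,0), (0,1), (0,2), (1,0), (1,1), (1,3).
  (0,0) → (1,2).
  (0,1) → (0,0).
  (0,2): now satisfied by earlier moves; stays.
  (1,0): now satisfied by earlier moves; stays.
  (1,1): now satisfied by earlier moves; stays.
  (1,3) → (0,1).
Resulting grid:
B A A B B
B A A . B
. . B B B
All satisfied now.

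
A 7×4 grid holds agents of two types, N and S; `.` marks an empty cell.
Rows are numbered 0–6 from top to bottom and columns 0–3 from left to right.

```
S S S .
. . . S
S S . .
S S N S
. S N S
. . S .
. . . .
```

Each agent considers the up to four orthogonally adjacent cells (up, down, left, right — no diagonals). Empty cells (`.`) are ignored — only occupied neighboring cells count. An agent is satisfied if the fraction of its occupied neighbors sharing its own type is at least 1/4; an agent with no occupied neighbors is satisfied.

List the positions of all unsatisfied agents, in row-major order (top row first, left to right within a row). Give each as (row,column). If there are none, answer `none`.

(0,0)S 1/1 ✓
(0,1)S 2/2 ✓
(0,2)S 1/1 ✓
(1,3)S 0/0 ✓
(2,0)S 2/2 ✓
(2,1)S 2/2 ✓
(3,0)S 2/2 ✓
(3,1)S 3/4 ✓
(3,2)N 1/3 ✓
(3,3)S 1/2 ✓
(4,1)S 1/2 ✓
(4,2)N 1/4 ✓
(4,3)S 1/2 ✓
(5,2)S 0/1 ✗

(5,2)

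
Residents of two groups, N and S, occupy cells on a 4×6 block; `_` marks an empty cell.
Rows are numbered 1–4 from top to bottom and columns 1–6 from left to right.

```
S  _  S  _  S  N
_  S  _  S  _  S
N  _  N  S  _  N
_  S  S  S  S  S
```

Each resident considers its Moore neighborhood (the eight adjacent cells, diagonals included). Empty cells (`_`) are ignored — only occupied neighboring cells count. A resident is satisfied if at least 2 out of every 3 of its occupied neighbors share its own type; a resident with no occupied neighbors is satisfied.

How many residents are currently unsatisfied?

8

(1,1)S 1/1 ✓
(1,3)S 2/2 ✓
(1,5)S 2/3 ✓
(1,6)N 0/2 ✗
(2,2)S 2/4 ✗
(2,4)S 3/4 ✓
(2,6)S 1/3 ✗
(3,1)N 0/2 ✗
(3,3)N 0/6 ✗
(3,4)S 4/5 ✓
(3,6)N 0/3 ✗
(4,2)S 1/3 ✗
(4,3)S 3/4 ✓
(4,4)S 3/4 ✓
(4,5)S 3/4 ✓
(4,6)S 1/2 ✗
Unsatisfied: (1,6), (2,2), (2,6), (3,1), (3,3), (3,6), (4,2), (4,6) — 8 in total.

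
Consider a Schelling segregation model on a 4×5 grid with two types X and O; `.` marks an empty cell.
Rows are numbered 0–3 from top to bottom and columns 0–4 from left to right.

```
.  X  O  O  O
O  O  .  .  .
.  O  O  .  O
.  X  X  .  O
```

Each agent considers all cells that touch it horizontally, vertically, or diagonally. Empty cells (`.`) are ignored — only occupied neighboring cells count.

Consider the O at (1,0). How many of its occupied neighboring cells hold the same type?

2

Occupied neighbors of (1,0): (0,1)=X, (1,1)=O, (2,1)=O.
Same type (O): 2 of 3.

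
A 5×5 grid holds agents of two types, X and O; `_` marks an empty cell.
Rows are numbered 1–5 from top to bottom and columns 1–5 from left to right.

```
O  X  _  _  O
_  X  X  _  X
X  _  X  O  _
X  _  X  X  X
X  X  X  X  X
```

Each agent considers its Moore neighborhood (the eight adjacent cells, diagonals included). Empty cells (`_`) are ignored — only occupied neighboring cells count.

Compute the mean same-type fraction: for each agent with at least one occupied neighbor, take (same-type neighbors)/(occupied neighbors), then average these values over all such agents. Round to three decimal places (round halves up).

(1,1)O 0/2
(1,2)X 2/3
(1,5)O 0/1
(2,2)X 4/5
(2,3)X 3/4
(2,5)X 0/2
(3,1)X 2/2
(3,3)X 4/5
(3,4)O 0/6
(4,1)X 3/3
(4,3)X 5/6
(4,4)X 6/7
(4,5)X 3/4
(5,1)X 2/2
(5,2)X 4/4
(5,3)X 4/4
(5,4)X 5/5
(5,5)X 3/3
Sum over 18 agents: 0/2 + 2/3 + 0/1 + 4/5 + 3/4 + 0/2 + 2/2 + 4/5 + 0/6 + 3/3 + 5/6 + 6/7 + 3/4 + 2/2 + 4/4 + 4/4 + 5/5 + 3/3 = 436/35; mean = 436/35 ÷ 18 = 218/315 = 0.692063… → 0.692.

0.692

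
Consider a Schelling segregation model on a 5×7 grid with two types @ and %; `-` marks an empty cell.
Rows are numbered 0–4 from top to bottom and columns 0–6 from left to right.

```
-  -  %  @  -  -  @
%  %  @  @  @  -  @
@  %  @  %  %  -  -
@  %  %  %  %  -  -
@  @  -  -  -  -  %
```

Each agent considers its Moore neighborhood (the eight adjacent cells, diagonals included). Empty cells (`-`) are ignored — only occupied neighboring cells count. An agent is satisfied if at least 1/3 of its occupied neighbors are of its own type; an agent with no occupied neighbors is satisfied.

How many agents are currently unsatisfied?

Row 0: (0,2)% 1/4 not · (0,3)@ 3/4 satisfied · (0,6)@ 1/1 satisfied
Row 1: (1,0)% 2/3 satisfied · (1,1)% 3/6 satisfied · (1,2)@ 3/7 satisfied · (1,3)@ 4/7 satisfied · (1,4)@ 2/4 satisfied · (1,6)@ 1/1 satisfied
Row 2: (2,0)@ 1/5 not · (2,1)% 4/8 satisfied · (2,2)@ 2/8 not · (2,3)% 4/8 satisfied · (2,4)% 3/5 satisfied
Row 3: (3,0)@ 3/5 satisfied · (3,1)% 2/7 not · (3,2)% 4/6 satisfied · (3,3)% 4/5 satisfied · (3,4)% 3/3 satisfied
Row 4: (4,0)@ 2/3 satisfied · (4,1)@ 2/4 satisfied · (4,6)% 0/0 satisfied
Unsatisfied: (0,2), (2,0), (2,2), (3,1) — 4 in total.

4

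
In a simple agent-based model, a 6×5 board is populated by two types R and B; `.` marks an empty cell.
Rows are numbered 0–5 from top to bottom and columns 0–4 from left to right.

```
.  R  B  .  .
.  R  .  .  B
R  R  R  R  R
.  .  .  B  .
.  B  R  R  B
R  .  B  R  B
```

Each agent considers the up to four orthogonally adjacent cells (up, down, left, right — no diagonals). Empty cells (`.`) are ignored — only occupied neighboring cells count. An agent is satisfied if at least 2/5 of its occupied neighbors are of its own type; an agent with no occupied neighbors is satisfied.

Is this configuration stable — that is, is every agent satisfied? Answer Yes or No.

No

(0,1)R 1/2 ✓
(0,2)B 0/1 ✗
(1,1)R 2/2 ✓
(1,4)B 0/1 ✗
(2,0)R 1/1 ✓
(2,1)R 3/3 ✓
(2,2)R 2/2 ✓
(2,3)R 2/3 ✓
(2,4)R 1/2 ✓
(3,3)B 0/2 ✗
(4,1)B 0/1 ✗
(4,2)R 1/3 ✗
(4,3)R 2/4 ✓
(4,4)B 1/2 ✓
(5,0)R 0/0 ✓
(5,2)B 0/2 ✗
(5,3)R 1/3 ✗
(5,4)B 1/2 ✓
For instance (0,2) has only 0/1 same-type neighbors, below 2/5.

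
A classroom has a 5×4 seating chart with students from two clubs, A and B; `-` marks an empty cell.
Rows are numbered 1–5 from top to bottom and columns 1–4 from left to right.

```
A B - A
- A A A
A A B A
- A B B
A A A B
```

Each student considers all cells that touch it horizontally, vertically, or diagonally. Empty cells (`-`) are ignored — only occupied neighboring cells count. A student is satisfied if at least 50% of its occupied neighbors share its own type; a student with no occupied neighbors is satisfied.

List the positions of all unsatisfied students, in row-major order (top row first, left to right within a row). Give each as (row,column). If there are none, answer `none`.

(1,1)A 1/2 satisfied
(1,2)B 0/3 not
(1,4)A 2/2 satisfied
(2,2)A 4/6 satisfied
(2,3)A 5/7 satisfied
(2,4)A 3/4 satisfied
(3,1)A 3/3 satisfied
(3,2)A 4/6 satisfied
(3,3)B 2/8 not
(3,4)A 2/5 not
(4,2)A 5/7 satisfied
(4,3)B 3/8 not
(4,4)B 3/5 satisfied
(5,1)A 2/2 satisfied
(5,2)A 3/4 satisfied
(5,3)A 2/5 not
(5,4)B 2/3 satisfied

(1,2), (3,3), (3,4), (4,3), (5,3)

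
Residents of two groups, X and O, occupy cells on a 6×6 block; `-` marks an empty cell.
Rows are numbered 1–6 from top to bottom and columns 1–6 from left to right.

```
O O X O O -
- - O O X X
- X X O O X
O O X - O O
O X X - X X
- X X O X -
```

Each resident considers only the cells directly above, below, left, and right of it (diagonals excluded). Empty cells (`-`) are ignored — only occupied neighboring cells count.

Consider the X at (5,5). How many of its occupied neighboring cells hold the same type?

Occupied neighbors of (5,5): (4,5)=O, (6,5)=X, (5,6)=X.
Same type (X): 2 of 3.

2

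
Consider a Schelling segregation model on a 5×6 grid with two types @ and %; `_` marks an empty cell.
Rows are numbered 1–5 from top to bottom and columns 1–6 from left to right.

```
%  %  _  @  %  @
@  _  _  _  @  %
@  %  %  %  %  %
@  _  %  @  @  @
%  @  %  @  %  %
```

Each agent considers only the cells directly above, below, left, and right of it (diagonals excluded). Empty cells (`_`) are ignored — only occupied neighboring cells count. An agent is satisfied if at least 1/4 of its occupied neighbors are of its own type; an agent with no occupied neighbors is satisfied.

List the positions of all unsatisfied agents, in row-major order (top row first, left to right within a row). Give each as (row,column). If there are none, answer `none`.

Row 1: (1,1)% 1/2 satisfied · (1,2)% 1/1 satisfied · (1,4)@ 0/1 not · (1,5)% 0/3 not · (1,6)@ 0/2 not
Row 2: (2,1)@ 1/2 satisfied · (2,5)@ 0/3 not · (2,6)% 1/3 satisfied
Row 3: (3,1)@ 2/3 satisfied · (3,2)% 1/2 satisfied · (3,3)% 3/3 satisfied · (3,4)% 2/3 satisfied · (3,5)% 2/4 satisfied · (3,6)% 2/3 satisfied
Row 4: (4,1)@ 1/2 satisfied · (4,3)% 2/3 satisfied · (4,4)@ 2/4 satisfied · (4,5)@ 2/4 satisfied · (4,6)@ 1/3 satisfied
Row 5: (5,1)% 0/2 not · (5,2)@ 0/2 not · (5,3)% 1/3 satisfied · (5,4)@ 1/3 satisfied · (5,5)% 1/3 satisfied · (5,6)% 1/2 satisfied

(1,4), (1,5), (1,6), (2,5), (5,1), (5,2)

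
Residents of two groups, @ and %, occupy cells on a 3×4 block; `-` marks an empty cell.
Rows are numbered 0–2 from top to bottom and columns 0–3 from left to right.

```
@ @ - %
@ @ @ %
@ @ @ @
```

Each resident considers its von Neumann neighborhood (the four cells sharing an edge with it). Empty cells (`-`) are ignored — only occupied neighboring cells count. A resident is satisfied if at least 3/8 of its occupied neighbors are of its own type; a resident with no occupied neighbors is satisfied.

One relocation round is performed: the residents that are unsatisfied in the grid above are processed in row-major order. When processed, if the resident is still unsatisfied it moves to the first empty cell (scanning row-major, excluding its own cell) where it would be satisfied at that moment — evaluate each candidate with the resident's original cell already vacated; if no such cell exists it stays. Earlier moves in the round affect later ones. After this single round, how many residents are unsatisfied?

Initially unsatisfied (in order): (1,3).
  (1,3): no empty cell satisfies it; stays.
Resulting grid:
@ @ - %
@ @ @ %
@ @ @ @
Unsatisfied now: (1,3).

1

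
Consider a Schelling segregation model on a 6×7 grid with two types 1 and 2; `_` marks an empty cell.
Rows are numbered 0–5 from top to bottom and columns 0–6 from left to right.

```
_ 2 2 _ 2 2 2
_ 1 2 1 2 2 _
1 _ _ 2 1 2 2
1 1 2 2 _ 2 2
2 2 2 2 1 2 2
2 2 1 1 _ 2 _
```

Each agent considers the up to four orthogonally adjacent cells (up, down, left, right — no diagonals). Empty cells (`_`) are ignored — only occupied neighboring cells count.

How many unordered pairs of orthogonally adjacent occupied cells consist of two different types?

16

Scan each occupied cell's neighbors to the right and below so each pair is counted once.
Row 0: 2(0,1)–2(0,2)= 2(0,1)–1(1,1)≠ 2(0,2)–2(1,2)= 2(0,4)–2(0,5)= 2(0,4)–2(1,4)= 2(0,5)–2(0,6)= 2(0,5)–2(1,5)=  → 1/7 unlike.
Row 1: 1(1,1)–2(1,2)≠ 2(1,2)–1(1,3)≠ 1(1,3)–2(1,4)≠ 1(1,3)–2(2,3)≠ 2(1,4)–2(1,5)= 2(1,4)–1(2,4)≠ 2(1,5)–2(2,5)=  → 5/7 unlike.
Row 2: 1(2,0)–1(3,0)= 2(2,3)–1(2,4)≠ 2(2,3)–2(3,3)= 1(2,4)–2(2,5)≠ 2(2,5)–2(2,6)= 2(2,5)–2(3,5)= 2(2,6)–2(3,6)=  → 2/7 unlike.
Row 3: 1(3,0)–1(3,1)= 1(3,0)–2(4,0)≠ 1(3,1)–2(3,2)≠ 1(3,1)–2(4,1)≠ 2(3,2)–2(3,3)= 2(3,2)–2(4,2)= 2(3,3)–2(4,3)= 2(3,5)–2(3,6)= 2(3,5)–2(4,5)= 2(3,6)–2(4,6)=  → 3/10 unlike.
Row 4: 2(4,0)–2(4,1)= 2(4,0)–2(5,0)= 2(4,1)–2(4,2)= 2(4,1)–2(5,1)= 2(4,2)–2(4,3)= 2(4,2)–1(5,2)≠ 2(4,3)–1(4,4)≠ 2(4,3)–1(5,3)≠ 1(4,4)–2(4,5)≠ 2(4,5)–2(4,6)= 2(4,5)–2(5,5)=  → 4/11 unlike.
Row 5: 2(5,0)–2(5,1)= 2(5,1)–1(5,2)≠ 1(5,2)–1(5,3)=  → 1/3 unlike.
Total adjacent occupied pairs: 45; unlike-type pairs: 16.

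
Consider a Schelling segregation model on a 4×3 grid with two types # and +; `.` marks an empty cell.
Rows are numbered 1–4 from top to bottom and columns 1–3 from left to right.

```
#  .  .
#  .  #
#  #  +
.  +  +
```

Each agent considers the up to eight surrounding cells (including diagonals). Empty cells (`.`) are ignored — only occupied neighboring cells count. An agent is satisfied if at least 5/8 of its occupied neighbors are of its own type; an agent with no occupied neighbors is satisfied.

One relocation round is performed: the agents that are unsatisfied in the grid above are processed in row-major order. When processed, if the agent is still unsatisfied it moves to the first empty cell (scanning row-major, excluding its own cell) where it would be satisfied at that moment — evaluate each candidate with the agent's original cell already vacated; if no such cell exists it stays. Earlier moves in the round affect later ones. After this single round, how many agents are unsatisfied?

Initially unsatisfied (in order): (2,3), (3,2), (3,3), (4,2).
  (2,3) → (1,2).
  (3,2) → (1,3).
  (3,3): now satisfied by earlier moves; stays.
  (4,2): now satisfied by earlier moves; stays.
Resulting grid:
# # #
# . .
# . +
. + +
Unsatisfied now: (3,1).

1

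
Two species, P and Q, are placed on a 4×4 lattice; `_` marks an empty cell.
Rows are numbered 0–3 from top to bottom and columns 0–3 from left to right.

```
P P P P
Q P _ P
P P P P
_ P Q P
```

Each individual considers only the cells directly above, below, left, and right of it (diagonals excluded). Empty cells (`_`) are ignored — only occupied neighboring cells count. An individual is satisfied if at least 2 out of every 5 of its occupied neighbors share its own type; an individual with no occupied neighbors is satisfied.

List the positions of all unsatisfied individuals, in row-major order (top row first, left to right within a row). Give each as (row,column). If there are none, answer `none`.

Row 0: (0,0)P 1/2 satisfied · (0,1)P 3/3 satisfied · (0,2)P 2/2 satisfied · (0,3)P 2/2 satisfied
Row 1: (1,0)Q 0/3 not · (1,1)P 2/3 satisfied · (1,3)P 2/2 satisfied
Row 2: (2,0)P 1/2 satisfied · (2,1)P 4/4 satisfied · (2,2)P 2/3 satisfied · (2,3)P 3/3 satisfied
Row 3: (3,1)P 1/2 satisfied · (3,2)Q 0/3 not · (3,3)P 1/2 satisfied

(1,0), (3,2)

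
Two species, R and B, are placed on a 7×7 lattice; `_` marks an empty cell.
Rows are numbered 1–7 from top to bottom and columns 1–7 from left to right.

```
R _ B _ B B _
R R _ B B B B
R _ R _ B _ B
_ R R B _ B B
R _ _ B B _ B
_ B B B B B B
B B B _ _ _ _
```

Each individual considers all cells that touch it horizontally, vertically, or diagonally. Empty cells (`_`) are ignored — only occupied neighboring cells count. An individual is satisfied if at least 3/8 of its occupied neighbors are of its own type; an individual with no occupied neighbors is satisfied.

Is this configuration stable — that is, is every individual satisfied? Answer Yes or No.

Row 1: (1,1)R 2/2 ok · (1,3)B 1/2 ok · (1,5)B 4/4 ok · (1,6)B 4/4 ok
Row 2: (2,1)R 3/3 ok · (2,2)R 4/5 ok · (2,4)B 4/5 ok · (2,5)B 5/5 ok · (2,6)B 6/6 ok · (2,7)B 3/3 ok
Row 3: (3,1)R 3/3 ok · (3,3)R 3/5 ok · (3,5)B 5/5 ok · (3,7)B 4/4 ok
Row 4: (4,2)R 4/4 ok · (4,3)R 2/4 ok · (4,4)B 3/5 ok · (4,6)B 5/5 ok · (4,7)B 3/3 ok
Row 5: (5,1)R 1/2 ok · (5,4)B 5/6 ok · (5,5)B 6/6 ok · (5,7)B 4/4 ok
Row 6: (6,2)B 4/5 ok · (6,3)B 5/5 ok · (6,4)B 5/5 ok · (6,5)B 4/4 ok · (6,6)B 4/4 ok · (6,7)B 2/2 ok
Row 7: (7,1)B 2/2 ok · (7,2)B 4/4 ok · (7,3)B 4/4 ok
All meet the threshold, so the configuration is stable.

Yes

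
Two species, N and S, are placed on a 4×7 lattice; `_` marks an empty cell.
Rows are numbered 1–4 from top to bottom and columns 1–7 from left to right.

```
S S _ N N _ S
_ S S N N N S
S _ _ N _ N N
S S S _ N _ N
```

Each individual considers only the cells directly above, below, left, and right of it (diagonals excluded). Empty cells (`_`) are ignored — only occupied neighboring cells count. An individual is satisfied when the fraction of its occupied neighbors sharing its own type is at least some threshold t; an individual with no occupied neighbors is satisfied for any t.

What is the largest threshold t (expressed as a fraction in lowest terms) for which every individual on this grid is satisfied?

Row 1: (1,1)S 1/1 · (1,2)S 2/2 · (1,4)N 2/2 · (1,5)N 2/2 · (1,7)S 1/1
Row 2: (2,2)S 2/2 · (2,3)S 1/2 · (2,4)N 3/4 · (2,5)N 3/3 · (2,6)N 2/3 · (2,7)S 1/3
Row 3: (3,1)S 1/1 · (3,4)N 1/1 · (3,6)N 2/2 · (3,7)N 2/3
Row 4: (4,1)S 2/2 · (4,2)S 2/2 · (4,3)S 1/1 · (4,5)N — no occupied neighbors · (4,7)N 1/1
The smallest same-type fraction is 1/3 at (2,7), which reduces to 1/3. Any threshold above that leaves this individual unsatisfied.

1/3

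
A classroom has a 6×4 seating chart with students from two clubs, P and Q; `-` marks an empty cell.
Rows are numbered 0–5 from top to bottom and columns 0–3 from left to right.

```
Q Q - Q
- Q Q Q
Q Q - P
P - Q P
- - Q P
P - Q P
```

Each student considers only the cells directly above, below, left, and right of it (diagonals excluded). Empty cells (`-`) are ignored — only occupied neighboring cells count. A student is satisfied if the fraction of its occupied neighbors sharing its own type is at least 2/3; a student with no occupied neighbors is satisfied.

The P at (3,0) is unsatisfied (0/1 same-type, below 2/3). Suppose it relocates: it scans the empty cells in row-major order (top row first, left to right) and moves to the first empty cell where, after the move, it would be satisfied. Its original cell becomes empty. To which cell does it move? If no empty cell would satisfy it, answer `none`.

Vacating (3,0). Empty cells in order:
  (0,2): 0/3 same-type → still unsatisfied.
  (1,0): 0/3 same-type → still unsatisfied.
  (2,2): 1/4 same-type → still unsatisfied.
  (3,1): 0/2 same-type → still unsatisfied.
  (4,0): 1/1 same-type → satisfied — stop here.

(4,0)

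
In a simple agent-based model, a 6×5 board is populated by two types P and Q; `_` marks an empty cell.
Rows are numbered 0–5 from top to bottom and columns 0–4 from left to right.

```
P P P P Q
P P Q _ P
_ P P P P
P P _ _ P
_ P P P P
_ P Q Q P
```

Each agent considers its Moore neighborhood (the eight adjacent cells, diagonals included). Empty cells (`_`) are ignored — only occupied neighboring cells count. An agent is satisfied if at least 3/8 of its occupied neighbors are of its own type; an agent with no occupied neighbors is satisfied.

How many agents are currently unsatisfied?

Row 0: (0,0)P 3/3 ✓ · (0,1)P 4/5 ✓ · (0,2)P 3/4 ✓ · (0,3)P 2/4 ✓ · (0,4)Q 0/2 ✗
Row 1: (1,0)P 4/4 ✓ · (1,1)P 6/7 ✓ · (1,2)Q 0/7 ✗ · (1,4)P 3/4 ✓
Row 2: (2,1)P 5/6 ✓ · (2,2)P 4/5 ✓ · (2,3)P 4/5 ✓ · (2,4)P 3/3 ✓
Row 3: (3,0)P 3/3 ✓ · (3,1)P 5/5 ✓ · (3,4)P 4/4 ✓
Row 4: (4,1)P 4/5 ✓ · (4,2)P 4/6 ✓ · (4,3)P 4/6 ✓ · (4,4)P 3/4 ✓
Row 5: (5,1)P 2/3 ✓ · (5,2)Q 1/5 ✗ · (5,3)Q 1/5 ✗ · (5,4)P 2/3 ✓
Unsatisfied: (0,4), (1,2), (5,2), (5,3) — 4 in total.

4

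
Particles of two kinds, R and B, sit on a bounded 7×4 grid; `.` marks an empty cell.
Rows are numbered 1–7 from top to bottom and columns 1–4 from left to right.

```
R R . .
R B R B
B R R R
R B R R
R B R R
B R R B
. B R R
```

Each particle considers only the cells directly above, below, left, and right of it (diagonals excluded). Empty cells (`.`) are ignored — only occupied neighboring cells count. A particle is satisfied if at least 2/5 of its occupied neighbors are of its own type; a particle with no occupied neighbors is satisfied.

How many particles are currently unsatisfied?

(1,1)R 2/2 satisfied
(1,2)R 1/2 satisfied
(2,1)R 1/3 not
(2,2)B 0/4 not
(2,3)R 1/3 not
(2,4)B 0/2 not
(3,1)B 0/3 not
(3,2)R 1/4 not
(3,3)R 4/4 satisfied
(3,4)R 2/3 satisfied
(4,1)R 1/3 not
(4,2)B 1/4 not
(4,3)R 3/4 satisfied
(4,4)R 3/3 satisfied
(5,1)R 1/3 not
(5,2)B 1/4 not
(5,3)R 3/4 satisfied
(5,4)R 2/3 satisfied
(6,1)B 0/2 not
(6,2)R 1/4 not
(6,3)R 3/4 satisfied
(6,4)B 0/3 not
(7,2)B 0/2 not
(7,3)R 2/3 satisfied
(7,4)R 1/2 satisfied
Unsatisfied: (2,1), (2,2), (2,3), (2,4), (3,1), (3,2), (4,1), (4,2), (5,1), (5,2), (6,1), (6,2), (6,4), (7,2) — 14 in total.

14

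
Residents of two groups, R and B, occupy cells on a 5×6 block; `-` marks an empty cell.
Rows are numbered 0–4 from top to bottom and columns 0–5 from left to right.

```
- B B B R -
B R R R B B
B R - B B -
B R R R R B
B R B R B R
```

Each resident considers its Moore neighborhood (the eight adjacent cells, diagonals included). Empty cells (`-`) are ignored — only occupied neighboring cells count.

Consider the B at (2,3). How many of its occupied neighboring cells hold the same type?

2

Occupied neighbors of (2,3): (1,2)=R, (1,3)=R, (1,4)=B, (2,4)=B, (3,2)=R, (3,3)=R, (3,4)=R.
Same type (B): 2 of 7.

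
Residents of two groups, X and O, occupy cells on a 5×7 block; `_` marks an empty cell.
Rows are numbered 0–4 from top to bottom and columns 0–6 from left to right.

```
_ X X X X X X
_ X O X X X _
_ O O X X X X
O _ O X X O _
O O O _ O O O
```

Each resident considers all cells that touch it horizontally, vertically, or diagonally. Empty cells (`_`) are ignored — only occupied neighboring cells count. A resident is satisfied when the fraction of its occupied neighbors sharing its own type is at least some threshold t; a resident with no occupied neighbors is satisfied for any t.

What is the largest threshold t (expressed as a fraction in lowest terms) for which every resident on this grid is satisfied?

(0,1)X 2/3
(0,2)X 4/5
(0,3)X 4/5
(0,4)X 5/5
(0,5)X 4/4
(0,6)X 2/2
(1,1)X 2/5
(1,2)O 2/8
(1,3)X 6/8
(1,4)X 8/8
(1,5)X 7/7
(2,1)O 4/5
(2,2)O 3/7
(2,3)X 5/8
(2,4)X 7/8
(2,5)X 5/6
(2,6)X 2/3
(3,0)O 3/3
(3,2)O 4/6
(3,3)X 3/7
(3,4)X 4/7
(3,5)O 3/7
(4,0)O 2/2
(4,1)O 4/4
(4,2)O 2/3
(4,4)O 2/4
(4,5)O 3/4
(4,6)O 2/2
The smallest same-type fraction is 2/8 at (1,2), which reduces to 1/4. Any threshold above that leaves this resident unsatisfied.

1/4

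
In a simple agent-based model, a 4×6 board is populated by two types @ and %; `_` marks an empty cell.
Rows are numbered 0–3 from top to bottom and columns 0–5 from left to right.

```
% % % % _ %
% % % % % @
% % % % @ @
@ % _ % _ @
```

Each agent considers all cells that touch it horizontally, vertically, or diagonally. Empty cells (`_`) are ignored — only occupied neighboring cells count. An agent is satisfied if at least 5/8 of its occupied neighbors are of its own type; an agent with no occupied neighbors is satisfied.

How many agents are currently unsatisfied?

5

(0,0)% 3/3 ✓
(0,1)% 5/5 ✓
(0,2)% 5/5 ✓
(0,3)% 4/4 ✓
(0,5)% 1/2 ✗
(1,0)% 5/5 ✓
(1,1)% 8/8 ✓
(1,2)% 8/8 ✓
(1,3)% 6/7 ✓
(1,4)% 4/7 ✗
(1,5)@ 2/4 ✗
(2,0)% 4/5 ✓
(2,1)% 6/7 ✓
(2,2)% 7/7 ✓
(2,3)% 5/6 ✓
(2,4)@ 3/7 ✗
(2,5)@ 3/4 ✓
(3,0)@ 0/3 ✗
(3,1)% 3/4 ✓
(3,3)% 2/3 ✓
(3,5)@ 2/2 ✓
Unsatisfied: (0,5), (1,4), (1,5), (2,4), (3,0) — 5 in total.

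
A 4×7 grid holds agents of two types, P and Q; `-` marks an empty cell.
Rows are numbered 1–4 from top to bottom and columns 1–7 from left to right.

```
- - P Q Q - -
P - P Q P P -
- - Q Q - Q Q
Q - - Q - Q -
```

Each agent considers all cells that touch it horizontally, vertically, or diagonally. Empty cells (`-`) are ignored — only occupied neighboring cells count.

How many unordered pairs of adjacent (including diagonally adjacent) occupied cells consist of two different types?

Scan each occupied cell's neighbors to the right and below (and the two forward diagonals) so each pair is counted once.
Row 1: P(1,3)–Q(1,4)≠ P(1,3)–P(2,3)= P(1,3)–Q(2,4)≠ Q(1,4)–Q(1,5)= Q(1,4)–Q(2,4)= Q(1,4)–P(2,5)≠ Q(1,4)–P(2,3)≠ Q(1,5)–P(2,5)≠ Q(1,5)–P(2,6)≠ Q(1,5)–Q(2,4)=  → 6/10 unlike.
Row 2: P(2,3)–Q(2,4)≠ P(2,3)–Q(3,3)≠ P(2,3)–Q(3,4)≠ Q(2,4)–P(2,5)≠ Q(2,4)–Q(3,4)= Q(2,4)–Q(3,3)= P(2,5)–P(2,6)= P(2,5)–Q(3,6)≠ P(2,5)–Q(3,4)≠ P(2,6)–Q(3,6)≠ P(2,6)–Q(3,7)≠  → 8/11 unlike.
Row 3: Q(3,3)–Q(3,4)= Q(3,3)–Q(4,4)= Q(3,4)–Q(4,4)= Q(3,6)–Q(3,7)= Q(3,6)–Q(4,6)= Q(3,7)–Q(4,6)=  → 0/6 unlike.
Total adjacent occupied pairs: 27; unlike-type pairs: 14.

14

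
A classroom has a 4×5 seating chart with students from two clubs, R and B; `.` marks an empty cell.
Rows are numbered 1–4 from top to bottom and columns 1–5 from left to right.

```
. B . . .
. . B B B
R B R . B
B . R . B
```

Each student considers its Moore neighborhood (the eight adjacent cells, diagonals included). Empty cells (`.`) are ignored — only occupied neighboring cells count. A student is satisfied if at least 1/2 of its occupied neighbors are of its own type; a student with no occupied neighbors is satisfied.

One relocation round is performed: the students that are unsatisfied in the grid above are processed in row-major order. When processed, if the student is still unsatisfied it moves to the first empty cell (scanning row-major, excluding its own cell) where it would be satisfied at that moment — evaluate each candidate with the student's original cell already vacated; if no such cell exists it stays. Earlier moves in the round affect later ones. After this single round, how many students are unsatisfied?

1

Initially unsatisfied (in order): (3,1), (3,2), (3,3).
  (3,1) → (4,2).
  (3,2) → (1,1).
  (3,3): now satisfied by earlier moves; stays.
Resulting grid:
B B . . .
. . B B B
. . R . B
B R R . B
Unsatisfied now: (4,1).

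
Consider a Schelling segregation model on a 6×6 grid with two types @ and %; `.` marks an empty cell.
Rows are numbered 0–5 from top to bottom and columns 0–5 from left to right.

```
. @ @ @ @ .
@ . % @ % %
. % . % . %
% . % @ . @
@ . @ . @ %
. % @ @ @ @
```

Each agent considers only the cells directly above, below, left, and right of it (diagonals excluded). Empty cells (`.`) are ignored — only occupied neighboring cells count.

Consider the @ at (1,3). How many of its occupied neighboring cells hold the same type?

Occupied neighbors of (1,3): (0,3)=@, (2,3)=%, (1,2)=%, (1,4)=%.
Same type (@): 1 of 4.

1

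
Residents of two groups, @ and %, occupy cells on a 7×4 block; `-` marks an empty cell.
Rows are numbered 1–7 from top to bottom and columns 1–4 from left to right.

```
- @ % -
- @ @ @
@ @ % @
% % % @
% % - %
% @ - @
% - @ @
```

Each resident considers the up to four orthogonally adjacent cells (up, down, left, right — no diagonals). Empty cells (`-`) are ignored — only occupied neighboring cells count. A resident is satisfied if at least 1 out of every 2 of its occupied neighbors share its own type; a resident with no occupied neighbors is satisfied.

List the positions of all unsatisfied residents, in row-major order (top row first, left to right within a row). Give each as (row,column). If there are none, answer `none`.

(1,2)@ 1/2 satisfied
(1,3)% 0/2 not
(2,2)@ 3/3 satisfied
(2,3)@ 2/4 satisfied
(2,4)@ 2/2 satisfied
(3,1)@ 1/2 satisfied
(3,2)@ 2/4 satisfied
(3,3)% 1/4 not
(3,4)@ 2/3 satisfied
(4,1)% 2/3 satisfied
(4,2)% 3/4 satisfied
(4,3)% 2/3 satisfied
(4,4)@ 1/3 not
(5,1)% 3/3 satisfied
(5,2)% 2/3 satisfied
(5,4)% 0/2 not
(6,1)% 2/3 satisfied
(6,2)@ 0/2 not
(6,4)@ 1/2 satisfied
(7,1)% 1/1 satisfied
(7,3)@ 1/1 satisfied
(7,4)@ 2/2 satisfied

(1,3), (3,3), (4,4), (5,4), (6,2)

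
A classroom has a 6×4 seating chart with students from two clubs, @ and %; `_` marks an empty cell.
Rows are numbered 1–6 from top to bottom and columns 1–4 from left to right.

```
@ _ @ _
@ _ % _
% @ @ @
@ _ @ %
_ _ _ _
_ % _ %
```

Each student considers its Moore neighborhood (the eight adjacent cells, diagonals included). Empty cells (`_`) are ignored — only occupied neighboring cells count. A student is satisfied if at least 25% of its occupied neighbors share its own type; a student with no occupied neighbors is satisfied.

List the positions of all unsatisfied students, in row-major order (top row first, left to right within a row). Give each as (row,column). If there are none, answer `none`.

(1,3), (2,3), (3,1), (4,4)

(1,1)@ 1/1 ✓
(1,3)@ 0/1 ✗
(2,1)@ 2/3 ✓
(2,3)% 0/4 ✗
(3,1)% 0/3 ✗
(3,2)@ 4/6 ✓
(3,3)@ 3/5 ✓
(3,4)@ 2/4 ✓
(4,1)@ 1/2 ✓
(4,3)@ 3/4 ✓
(4,4)% 0/3 ✗
(6,2)% 0/0 ✓
(6,4)% 0/0 ✓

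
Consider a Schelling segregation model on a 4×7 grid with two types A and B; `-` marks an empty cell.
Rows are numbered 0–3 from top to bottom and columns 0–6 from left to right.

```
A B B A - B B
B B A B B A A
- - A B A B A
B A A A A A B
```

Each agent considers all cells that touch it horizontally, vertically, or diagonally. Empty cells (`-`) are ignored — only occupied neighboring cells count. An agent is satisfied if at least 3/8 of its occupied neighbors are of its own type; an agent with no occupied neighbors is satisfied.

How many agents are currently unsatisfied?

8

Row 0: (0,0)A 0/3 unhappy · (0,1)B 3/5 ok · (0,2)B 3/5 ok · (0,3)A 1/4 unhappy · (0,5)B 2/4 ok · (0,6)B 1/3 unhappy
Row 1: (1,0)B 2/3 ok · (1,1)B 3/6 ok · (1,2)A 2/7 unhappy · (1,3)B 3/7 ok · (1,4)B 4/7 ok · (1,5)A 3/7 ok · (1,6)A 2/5 ok
Row 2: (2,2)A 4/7 ok · (2,3)B 2/8 unhappy · (2,4)A 4/8 ok · (2,5)B 2/8 unhappy · (2,6)A 3/5 ok
Row 3: (3,0)B 0/1 unhappy · (3,1)A 2/3 ok · (3,2)A 3/4 ok · (3,3)A 4/5 ok · (3,4)A 3/5 ok · (3,5)A 3/5 ok · (3,6)B 1/3 unhappy
Unsatisfied: (0,0), (0,3), (0,6), (1,2), (2,3), (2,5), (3,0), (3,6) — 8 in total.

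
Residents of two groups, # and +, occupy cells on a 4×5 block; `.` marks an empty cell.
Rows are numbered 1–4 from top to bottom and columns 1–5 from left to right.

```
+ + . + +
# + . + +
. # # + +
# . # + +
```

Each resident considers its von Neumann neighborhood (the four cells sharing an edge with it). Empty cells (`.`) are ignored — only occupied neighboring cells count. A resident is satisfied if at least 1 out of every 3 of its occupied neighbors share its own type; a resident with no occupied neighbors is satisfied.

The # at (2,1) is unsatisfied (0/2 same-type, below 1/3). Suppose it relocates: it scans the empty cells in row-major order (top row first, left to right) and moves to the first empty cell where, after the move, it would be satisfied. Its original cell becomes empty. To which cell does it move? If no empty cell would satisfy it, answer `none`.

Vacating (2,1). Empty cells in order:
  (1,3): 0/2 same-type → still unsatisfied.
  (2,3): 1/3 same-type → satisfied — stop here.

(2,3)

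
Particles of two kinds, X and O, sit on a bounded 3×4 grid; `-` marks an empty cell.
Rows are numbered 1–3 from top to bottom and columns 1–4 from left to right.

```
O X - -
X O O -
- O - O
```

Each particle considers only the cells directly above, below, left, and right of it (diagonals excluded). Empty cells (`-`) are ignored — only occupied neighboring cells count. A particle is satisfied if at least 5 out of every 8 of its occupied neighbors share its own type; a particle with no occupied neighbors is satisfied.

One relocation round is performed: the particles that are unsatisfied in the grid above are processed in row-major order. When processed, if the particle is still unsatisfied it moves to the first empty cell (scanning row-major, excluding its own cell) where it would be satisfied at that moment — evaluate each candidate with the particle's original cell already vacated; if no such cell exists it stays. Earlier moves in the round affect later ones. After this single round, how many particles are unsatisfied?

Initially unsatisfied (in order): (1,1), (1,2), (2,1), (2,2).
  (1,1) → (1,4).
  (1,2) → (1,1).
  (2,1): no empty cell satisfies it; stays.
  (2,2): now satisfied by earlier moves; stays.
Resulting grid:
X - - O
X O O -
- O - O
Unsatisfied now: (2,1).

1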